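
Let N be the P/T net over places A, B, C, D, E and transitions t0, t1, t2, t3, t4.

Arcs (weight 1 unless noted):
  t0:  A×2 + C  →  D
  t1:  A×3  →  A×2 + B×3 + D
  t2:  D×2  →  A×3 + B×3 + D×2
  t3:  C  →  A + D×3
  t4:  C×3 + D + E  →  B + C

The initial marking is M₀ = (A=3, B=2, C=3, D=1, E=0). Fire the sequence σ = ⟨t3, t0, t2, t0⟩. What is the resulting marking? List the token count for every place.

(A=3, B=5, C=0, D=6, E=0)

step 1: fire t3:  (A=3, B=2, C=3, D=1, E=0) → (A=4, B=2, C=2, D=4, E=0)
step 2: fire t0:  (A=4, B=2, C=2, D=4, E=0) → (A=2, B=2, C=1, D=5, E=0)
step 3: fire t2:  (A=2, B=2, C=1, D=5, E=0) → (A=5, B=5, C=1, D=5, E=0)
step 4: fire t0:  (A=5, B=5, C=1, D=5, E=0) → (A=3, B=5, C=0, D=6, E=0)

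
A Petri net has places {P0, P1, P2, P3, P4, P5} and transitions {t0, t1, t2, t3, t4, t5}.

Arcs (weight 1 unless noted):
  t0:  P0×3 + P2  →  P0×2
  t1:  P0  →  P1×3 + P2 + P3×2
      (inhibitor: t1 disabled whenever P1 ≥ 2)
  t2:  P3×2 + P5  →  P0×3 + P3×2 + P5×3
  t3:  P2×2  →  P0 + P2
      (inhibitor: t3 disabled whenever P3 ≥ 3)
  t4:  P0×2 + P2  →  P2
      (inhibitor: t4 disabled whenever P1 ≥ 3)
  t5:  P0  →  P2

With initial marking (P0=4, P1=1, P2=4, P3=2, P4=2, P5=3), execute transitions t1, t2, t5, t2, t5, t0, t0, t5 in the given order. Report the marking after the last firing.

step 1: fire t1:  (P0=4, P1=1, P2=4, P3=2, P4=2, P5=3) → (P0=3, P1=4, P2=5, P3=4, P4=2, P5=3)
step 2: fire t2:  (P0=3, P1=4, P2=5, P3=4, P4=2, P5=3) → (P0=6, P1=4, P2=5, P3=4, P4=2, P5=5)
step 3: fire t5:  (P0=6, P1=4, P2=5, P3=4, P4=2, P5=5) → (P0=5, P1=4, P2=6, P3=4, P4=2, P5=5)
step 4: fire t2:  (P0=5, P1=4, P2=6, P3=4, P4=2, P5=5) → (P0=8, P1=4, P2=6, P3=4, P4=2, P5=7)
step 5: fire t5:  (P0=8, P1=4, P2=6, P3=4, P4=2, P5=7) → (P0=7, P1=4, P2=7, P3=4, P4=2, P5=7)
step 6: fire t0:  (P0=7, P1=4, P2=7, P3=4, P4=2, P5=7) → (P0=6, P1=4, P2=6, P3=4, P4=2, P5=7)
step 7: fire t0:  (P0=6, P1=4, P2=6, P3=4, P4=2, P5=7) → (P0=5, P1=4, P2=5, P3=4, P4=2, P5=7)
step 8: fire t5:  (P0=5, P1=4, P2=5, P3=4, P4=2, P5=7) → (P0=4, P1=4, P2=6, P3=4, P4=2, P5=7)

(P0=4, P1=4, P2=6, P3=4, P4=2, P5=7)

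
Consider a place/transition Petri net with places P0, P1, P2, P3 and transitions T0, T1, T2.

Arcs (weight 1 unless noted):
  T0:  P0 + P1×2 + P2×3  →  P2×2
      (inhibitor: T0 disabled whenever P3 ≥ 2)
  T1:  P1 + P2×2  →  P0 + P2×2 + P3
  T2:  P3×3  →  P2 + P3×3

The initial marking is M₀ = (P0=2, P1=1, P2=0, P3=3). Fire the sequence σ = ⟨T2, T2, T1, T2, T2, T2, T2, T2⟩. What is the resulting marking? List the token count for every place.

step 1: fire T2:  (P0=2, P1=1, P2=0, P3=3) → (P0=2, P1=1, P2=1, P3=3)
step 2: fire T2:  (P0=2, P1=1, P2=1, P3=3) → (P0=2, P1=1, P2=2, P3=3)
step 3: fire T1:  (P0=2, P1=1, P2=2, P3=3) → (P0=3, P1=0, P2=2, P3=4)
step 4: fire T2:  (P0=3, P1=0, P2=2, P3=4) → (P0=3, P1=0, P2=3, P3=4)
step 5: fire T2:  (P0=3, P1=0, P2=3, P3=4) → (P0=3, P1=0, P2=4, P3=4)
step 6: fire T2:  (P0=3, P1=0, P2=4, P3=4) → (P0=3, P1=0, P2=5, P3=4)
step 7: fire T2:  (P0=3, P1=0, P2=5, P3=4) → (P0=3, P1=0, P2=6, P3=4)
step 8: fire T2:  (P0=3, P1=0, P2=6, P3=4) → (P0=3, P1=0, P2=7, P3=4)

(P0=3, P1=0, P2=7, P3=4)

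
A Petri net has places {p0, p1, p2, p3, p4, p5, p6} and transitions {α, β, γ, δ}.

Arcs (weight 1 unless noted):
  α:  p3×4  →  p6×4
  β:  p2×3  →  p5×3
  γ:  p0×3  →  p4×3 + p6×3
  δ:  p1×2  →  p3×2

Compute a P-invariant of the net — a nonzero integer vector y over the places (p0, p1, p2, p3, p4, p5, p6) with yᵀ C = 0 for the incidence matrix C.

y = (p0:1, p1:0, p2:0, p3:0, p4:1, p5:0, p6:0)

Incidence matrix C (rows=places, cols=transitions):
        α    β    γ    δ
   p0   0    0   -3    0
   p1   0    0    0   -2
   p2   0   -3    0    0
   p3  -4    0    0    2
   p4   0    0    3    0
   p5   0    3    0    0
   p6   4    0    3    0

Candidate y = [1, 0, 0, 0, 1, 0, 0]; check y·C column-wise:
  col α: 1·0 + 0·-4 + 1·0 + 0·4 = 0
  col β: 1·0 + 0·-3 + 1·0 + 0·3 = 0
  col γ: 1·-3 + 1·3 + 0·3 = 0
  col δ: 1·0 + 0·-2 + 0·2 + 1·0 = 0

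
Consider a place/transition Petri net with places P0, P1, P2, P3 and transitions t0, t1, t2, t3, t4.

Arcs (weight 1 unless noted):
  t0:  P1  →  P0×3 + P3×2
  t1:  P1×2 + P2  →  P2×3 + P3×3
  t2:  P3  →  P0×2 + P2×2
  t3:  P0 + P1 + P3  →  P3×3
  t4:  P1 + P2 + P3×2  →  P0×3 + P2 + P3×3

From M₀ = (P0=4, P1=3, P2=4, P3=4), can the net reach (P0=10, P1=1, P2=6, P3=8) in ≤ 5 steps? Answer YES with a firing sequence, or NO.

NO — not reachable within 5 firings

depth 0: 1 marking
depth 1: 6 markings reached so far
depth 2: 20 markings reached so far
depth 3: 43 markings reached so far
depth 4: 63 markings reached so far
depth 5: 82 markings reached so far
target is not among the 82 markings reachable within 5 steps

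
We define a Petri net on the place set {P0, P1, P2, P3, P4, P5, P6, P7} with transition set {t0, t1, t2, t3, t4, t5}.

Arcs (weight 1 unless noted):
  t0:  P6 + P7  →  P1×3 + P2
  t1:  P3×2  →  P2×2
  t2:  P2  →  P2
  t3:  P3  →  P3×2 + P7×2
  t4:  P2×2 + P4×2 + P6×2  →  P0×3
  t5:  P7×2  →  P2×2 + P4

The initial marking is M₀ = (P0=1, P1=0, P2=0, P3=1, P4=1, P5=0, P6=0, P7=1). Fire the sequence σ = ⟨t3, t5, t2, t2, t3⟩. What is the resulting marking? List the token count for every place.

step 1: fire t3:  (P0=1, P1=0, P2=0, P3=1, P4=1, P5=0, P6=0, P7=1) → (P0=1, P1=0, P2=0, P3=2, P4=1, P5=0, P6=0, P7=3)
step 2: fire t5:  (P0=1, P1=0, P2=0, P3=2, P4=1, P5=0, P6=0, P7=3) → (P0=1, P1=0, P2=2, P3=2, P4=2, P5=0, P6=0, P7=1)
step 3: fire t2:  (P0=1, P1=0, P2=2, P3=2, P4=2, P5=0, P6=0, P7=1) → (P0=1, P1=0, P2=2, P3=2, P4=2, P5=0, P6=0, P7=1)
step 4: fire t2:  (P0=1, P1=0, P2=2, P3=2, P4=2, P5=0, P6=0, P7=1) → (P0=1, P1=0, P2=2, P3=2, P4=2, P5=0, P6=0, P7=1)
step 5: fire t3:  (P0=1, P1=0, P2=2, P3=2, P4=2, P5=0, P6=0, P7=1) → (P0=1, P1=0, P2=2, P3=3, P4=2, P5=0, P6=0, P7=3)

(P0=1, P1=0, P2=2, P3=3, P4=2, P5=0, P6=0, P7=3)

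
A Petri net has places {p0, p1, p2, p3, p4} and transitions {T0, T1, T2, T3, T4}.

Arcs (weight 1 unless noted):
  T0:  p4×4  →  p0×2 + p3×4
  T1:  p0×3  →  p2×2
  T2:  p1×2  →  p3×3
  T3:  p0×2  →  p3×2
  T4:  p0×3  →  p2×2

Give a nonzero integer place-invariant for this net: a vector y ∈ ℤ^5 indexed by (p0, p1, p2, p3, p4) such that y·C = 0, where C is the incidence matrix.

y = (p0:2, p1:3, p2:3, p3:2, p4:3)

Incidence matrix C (rows=places, cols=transitions):
       T0   T1   T2   T3   T4
   p0   2   -3    0   -2   -3
   p1   0    0   -2    0    0
   p2   0    2    0    0    2
   p3   4    0    3    2    0
   p4  -4    0    0    0    0

Candidate y = [2, 3, 3, 2, 3]; check y·C column-wise:
  col T0: 2·2 + 3·0 + 3·0 + 2·4 + 3·-4 = 0
  col T1: 2·-3 + 3·0 + 3·2 + 2·0 + 3·0 = 0
  col T2: 2·0 + 3·-2 + 3·0 + 2·3 + 3·0 = 0
  col T3: 2·-2 + 3·0 + 3·0 + 2·2 + 3·0 = 0
  col T4: 2·-3 + 3·0 + 3·2 + 2·0 + 3·0 = 0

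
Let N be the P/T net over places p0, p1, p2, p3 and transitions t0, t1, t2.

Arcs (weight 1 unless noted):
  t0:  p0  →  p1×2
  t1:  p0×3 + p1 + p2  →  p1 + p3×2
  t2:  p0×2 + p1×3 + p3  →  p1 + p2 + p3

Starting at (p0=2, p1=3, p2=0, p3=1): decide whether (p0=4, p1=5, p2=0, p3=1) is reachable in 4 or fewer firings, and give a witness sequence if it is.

NO — not reachable within 4 firings

depth 0: 1 marking
depth 1: 3 markings reached so far
depth 2: 4 markings reached so far
depth 3: 4 markings reached so far
(frontier empty at depth 3; search complete)
target is not among the 4 markings reachable within 4 steps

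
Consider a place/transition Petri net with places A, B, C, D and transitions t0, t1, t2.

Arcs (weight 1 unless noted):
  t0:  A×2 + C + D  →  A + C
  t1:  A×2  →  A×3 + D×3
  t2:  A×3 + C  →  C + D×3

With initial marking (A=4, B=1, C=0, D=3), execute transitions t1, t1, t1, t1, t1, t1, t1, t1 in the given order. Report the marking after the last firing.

step 1: fire t1:  (A=4, B=1, C=0, D=3) → (A=5, B=1, C=0, D=6)
step 2: fire t1:  (A=5, B=1, C=0, D=6) → (A=6, B=1, C=0, D=9)
step 3: fire t1:  (A=6, B=1, C=0, D=9) → (A=7, B=1, C=0, D=12)
step 4: fire t1:  (A=7, B=1, C=0, D=12) → (A=8, B=1, C=0, D=15)
step 5: fire t1:  (A=8, B=1, C=0, D=15) → (A=9, B=1, C=0, D=18)
step 6: fire t1:  (A=9, B=1, C=0, D=18) → (A=10, B=1, C=0, D=21)
step 7: fire t1:  (A=10, B=1, C=0, D=21) → (A=11, B=1, C=0, D=24)
step 8: fire t1:  (A=11, B=1, C=0, D=24) → (A=12, B=1, C=0, D=27)

(A=12, B=1, C=0, D=27)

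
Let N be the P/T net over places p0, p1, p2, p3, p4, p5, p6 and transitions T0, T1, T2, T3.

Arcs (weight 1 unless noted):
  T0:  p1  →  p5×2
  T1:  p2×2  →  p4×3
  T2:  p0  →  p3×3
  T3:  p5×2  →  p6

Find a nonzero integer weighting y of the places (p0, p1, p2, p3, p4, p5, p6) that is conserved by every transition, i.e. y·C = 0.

y = (p0:3, p1:0, p2:0, p3:1, p4:0, p5:0, p6:0)

Incidence matrix C (rows=places, cols=transitions):
       T0   T1   T2   T3
   p0   0    0   -1    0
   p1  -1    0    0    0
   p2   0   -2    0    0
   p3   0    0    3    0
   p4   0    3    0    0
   p5   2    0    0   -2
   p6   0    0    0    1

Candidate y = [3, 0, 0, 1, 0, 0, 0]; check y·C column-wise:
  col T0: 3·0 + 0·-1 + 1·0 + 0·2 = 0
  col T1: 3·0 + 0·-2 + 1·0 + 0·3 = 0
  col T2: 3·-1 + 1·3 = 0
  col T3: 3·0 + 1·0 + 0·-2 + 0·1 = 0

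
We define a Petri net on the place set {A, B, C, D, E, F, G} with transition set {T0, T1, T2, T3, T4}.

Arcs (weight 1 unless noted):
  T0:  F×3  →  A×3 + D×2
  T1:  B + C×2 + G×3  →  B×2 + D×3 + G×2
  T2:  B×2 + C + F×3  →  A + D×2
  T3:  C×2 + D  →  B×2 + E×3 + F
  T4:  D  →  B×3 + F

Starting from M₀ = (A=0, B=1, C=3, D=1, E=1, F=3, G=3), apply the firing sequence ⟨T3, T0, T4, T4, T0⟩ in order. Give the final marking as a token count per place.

step 1: fire T3:  (A=0, B=1, C=3, D=1, E=1, F=3, G=3) → (A=0, B=3, C=1, D=0, E=4, F=4, G=3)
step 2: fire T0:  (A=0, B=3, C=1, D=0, E=4, F=4, G=3) → (A=3, B=3, C=1, D=2, E=4, F=1, G=3)
step 3: fire T4:  (A=3, B=3, C=1, D=2, E=4, F=1, G=3) → (A=3, B=6, C=1, D=1, E=4, F=2, G=3)
step 4: fire T4:  (A=3, B=6, C=1, D=1, E=4, F=2, G=3) → (A=3, B=9, C=1, D=0, E=4, F=3, G=3)
step 5: fire T0:  (A=3, B=9, C=1, D=0, E=4, F=3, G=3) → (A=6, B=9, C=1, D=2, E=4, F=0, G=3)

(A=6, B=9, C=1, D=2, E=4, F=0, G=3)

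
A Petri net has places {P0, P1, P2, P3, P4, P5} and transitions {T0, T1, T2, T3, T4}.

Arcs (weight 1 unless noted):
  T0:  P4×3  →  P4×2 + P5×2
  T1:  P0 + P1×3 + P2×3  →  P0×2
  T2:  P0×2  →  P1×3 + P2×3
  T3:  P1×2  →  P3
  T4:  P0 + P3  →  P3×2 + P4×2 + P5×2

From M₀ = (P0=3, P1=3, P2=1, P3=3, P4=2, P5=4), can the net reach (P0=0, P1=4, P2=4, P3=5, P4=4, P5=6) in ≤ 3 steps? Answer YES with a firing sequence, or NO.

YES — reachable via ⟨T2, T3, T4⟩ (3 firings)

step 1: fire T2:  (P0=3, P1=3, P2=1, P3=3, P4=2, P5=4) → (P0=1, P1=6, P2=4, P3=3, P4=2, P5=4)
step 2: fire T3:  (P0=1, P1=6, P2=4, P3=3, P4=2, P5=4) → (P0=1, P1=4, P2=4, P3=4, P4=2, P5=4)
step 3: fire T4:  (P0=1, P1=4, P2=4, P3=4, P4=2, P5=4) → (P0=0, P1=4, P2=4, P3=5, P4=4, P5=6)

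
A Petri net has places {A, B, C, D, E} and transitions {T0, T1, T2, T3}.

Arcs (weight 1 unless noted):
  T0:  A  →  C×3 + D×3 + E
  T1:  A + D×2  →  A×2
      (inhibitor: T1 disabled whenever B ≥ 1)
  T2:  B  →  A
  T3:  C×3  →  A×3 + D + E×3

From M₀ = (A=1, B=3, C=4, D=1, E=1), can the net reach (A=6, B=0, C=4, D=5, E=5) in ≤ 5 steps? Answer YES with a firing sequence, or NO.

step 1: fire T0:  (A=1, B=3, C=4, D=1, E=1) → (A=0, B=3, C=7, D=4, E=2)
step 2: fire T2:  (A=0, B=3, C=7, D=4, E=2) → (A=1, B=2, C=7, D=4, E=2)
step 3: fire T2:  (A=1, B=2, C=7, D=4, E=2) → (A=2, B=1, C=7, D=4, E=2)
step 4: fire T2:  (A=2, B=1, C=7, D=4, E=2) → (A=3, B=0, C=7, D=4, E=2)
step 5: fire T3:  (A=3, B=0, C=7, D=4, E=2) → (A=6, B=0, C=4, D=5, E=5)

YES — reachable via ⟨T0, T2, T2, T2, T3⟩ (5 firings)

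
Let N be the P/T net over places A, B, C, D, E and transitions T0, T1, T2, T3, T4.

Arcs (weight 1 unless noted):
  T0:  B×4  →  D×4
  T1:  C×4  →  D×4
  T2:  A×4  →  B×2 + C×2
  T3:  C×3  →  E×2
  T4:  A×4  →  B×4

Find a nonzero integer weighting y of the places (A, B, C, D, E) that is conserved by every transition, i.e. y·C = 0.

Incidence matrix C (rows=places, cols=transitions):
       T0   T1   T2   T3   T4
    A   0    0   -4    0   -4
    B  -4    0    2    0    4
    C   0   -4    2   -3    0
    D   4    4    0    0    0
    E   0    0    0    2    0

Candidate y = [2, 2, 2, 2, 3]; check y·C column-wise:
  col T0: 2·0 + 2·-4 + 2·0 + 2·4 + 3·0 = 0
  col T1: 2·0 + 2·0 + 2·-4 + 2·4 + 3·0 = 0
  col T2: 2·-4 + 2·2 + 2·2 + 2·0 + 3·0 = 0
  col T3: 2·0 + 2·0 + 2·-3 + 2·0 + 3·2 = 0
  col T4: 2·-4 + 2·4 + 2·0 + 2·0 + 3·0 = 0

y = (A:2, B:2, C:2, D:2, E:3)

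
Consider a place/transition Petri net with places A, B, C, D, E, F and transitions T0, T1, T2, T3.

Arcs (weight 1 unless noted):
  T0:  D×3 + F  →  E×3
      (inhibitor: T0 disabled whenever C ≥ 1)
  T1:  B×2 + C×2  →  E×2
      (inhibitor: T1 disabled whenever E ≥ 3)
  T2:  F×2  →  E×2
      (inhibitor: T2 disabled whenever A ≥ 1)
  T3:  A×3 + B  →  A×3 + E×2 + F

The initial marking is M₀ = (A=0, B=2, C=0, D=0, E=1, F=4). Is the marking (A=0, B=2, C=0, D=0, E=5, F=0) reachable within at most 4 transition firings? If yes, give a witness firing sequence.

step 1: fire T2:  (A=0, B=2, C=0, D=0, E=1, F=4) → (A=0, B=2, C=0, D=0, E=3, F=2)
step 2: fire T2:  (A=0, B=2, C=0, D=0, E=3, F=2) → (A=0, B=2, C=0, D=0, E=5, F=0)

YES — reachable via ⟨T2, T2⟩ (2 firings)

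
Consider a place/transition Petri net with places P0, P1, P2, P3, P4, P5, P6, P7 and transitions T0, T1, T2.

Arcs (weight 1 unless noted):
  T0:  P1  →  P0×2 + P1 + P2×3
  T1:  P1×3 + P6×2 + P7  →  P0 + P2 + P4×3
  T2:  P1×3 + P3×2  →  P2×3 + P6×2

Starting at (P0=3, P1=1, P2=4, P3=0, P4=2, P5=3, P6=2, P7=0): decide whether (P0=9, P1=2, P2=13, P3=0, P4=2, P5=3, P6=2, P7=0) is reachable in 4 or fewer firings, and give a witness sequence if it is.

NO — not reachable within 4 firings

depth 0: 1 marking
depth 1: 2 markings reached so far
depth 2: 3 markings reached so far
depth 3: 4 markings reached so far
depth 4: 5 markings reached so far
target is not among the 5 markings reachable within 4 steps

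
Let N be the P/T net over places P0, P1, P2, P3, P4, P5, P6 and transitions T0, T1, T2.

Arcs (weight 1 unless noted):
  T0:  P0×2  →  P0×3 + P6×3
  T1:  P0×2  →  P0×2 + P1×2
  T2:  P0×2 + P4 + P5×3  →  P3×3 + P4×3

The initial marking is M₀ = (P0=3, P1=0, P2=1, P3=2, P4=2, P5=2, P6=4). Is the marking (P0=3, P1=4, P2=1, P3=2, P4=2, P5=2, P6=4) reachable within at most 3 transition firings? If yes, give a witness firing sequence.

step 1: fire T1:  (P0=3, P1=0, P2=1, P3=2, P4=2, P5=2, P6=4) → (P0=3, P1=2, P2=1, P3=2, P4=2, P5=2, P6=4)
step 2: fire T1:  (P0=3, P1=2, P2=1, P3=2, P4=2, P5=2, P6=4) → (P0=3, P1=4, P2=1, P3=2, P4=2, P5=2, P6=4)

YES — reachable via ⟨T1, T1⟩ (2 firings)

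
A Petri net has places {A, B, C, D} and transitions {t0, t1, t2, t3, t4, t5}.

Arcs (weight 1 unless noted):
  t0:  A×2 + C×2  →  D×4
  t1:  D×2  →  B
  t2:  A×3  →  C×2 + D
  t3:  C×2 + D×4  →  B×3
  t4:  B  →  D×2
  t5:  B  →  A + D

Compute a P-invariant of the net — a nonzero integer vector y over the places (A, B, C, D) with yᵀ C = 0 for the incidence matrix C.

Incidence matrix C (rows=places, cols=transitions):
       t0   t1   t2   t3   t4   t5
    A  -2    0   -3    0    0    1
    B   0    1    0    3   -1   -1
    C  -2    0    2   -2    0    0
    D   4   -2    1   -4    2    1

Candidate y = [1, 2, 1, 1]; check y·C column-wise:
  col t0: 1·-2 + 2·0 + 1·-2 + 1·4 = 0
  col t1: 1·0 + 2·1 + 1·0 + 1·-2 = 0
  col t2: 1·-3 + 2·0 + 1·2 + 1·1 = 0
  col t3: 1·0 + 2·3 + 1·-2 + 1·-4 = 0
  col t4: 1·0 + 2·-1 + 1·0 + 1·2 = 0
  col t5: 1·1 + 2·-1 + 1·0 + 1·1 = 0

y = (A:1, B:2, C:1, D:1)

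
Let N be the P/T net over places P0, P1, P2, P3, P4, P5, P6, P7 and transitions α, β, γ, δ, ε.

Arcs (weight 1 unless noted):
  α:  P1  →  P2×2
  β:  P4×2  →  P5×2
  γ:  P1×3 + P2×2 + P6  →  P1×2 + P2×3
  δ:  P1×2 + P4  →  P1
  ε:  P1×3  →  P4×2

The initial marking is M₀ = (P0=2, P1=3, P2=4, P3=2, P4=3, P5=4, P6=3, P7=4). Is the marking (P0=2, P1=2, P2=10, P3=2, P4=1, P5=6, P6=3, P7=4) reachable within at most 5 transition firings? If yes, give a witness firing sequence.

NO — not reachable within 5 firings

depth 0: 1 marking
depth 1: 6 markings reached so far
depth 2: 15 markings reached so far
depth 3: 25 markings reached so far
depth 4: 29 markings reached so far
depth 5: 29 markings reached so far
(frontier empty at depth 5; search complete)
target is not among the 29 markings reachable within 5 steps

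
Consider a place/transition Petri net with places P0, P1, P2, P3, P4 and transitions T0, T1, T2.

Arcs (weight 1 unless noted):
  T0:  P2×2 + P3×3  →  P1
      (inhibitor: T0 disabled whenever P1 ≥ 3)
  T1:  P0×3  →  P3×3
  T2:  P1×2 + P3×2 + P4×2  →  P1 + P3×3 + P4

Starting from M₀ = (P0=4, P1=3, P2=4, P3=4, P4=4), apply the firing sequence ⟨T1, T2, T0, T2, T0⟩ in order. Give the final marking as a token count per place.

step 1: fire T1:  (P0=4, P1=3, P2=4, P3=4, P4=4) → (P0=1, P1=3, P2=4, P3=7, P4=4)
step 2: fire T2:  (P0=1, P1=3, P2=4, P3=7, P4=4) → (P0=1, P1=2, P2=4, P3=8, P4=3)
step 3: fire T0:  (P0=1, P1=2, P2=4, P3=8, P4=3) → (P0=1, P1=3, P2=2, P3=5, P4=3)
step 4: fire T2:  (P0=1, P1=3, P2=2, P3=5, P4=3) → (P0=1, P1=2, P2=2, P3=6, P4=2)
step 5: fire T0:  (P0=1, P1=2, P2=2, P3=6, P4=2) → (P0=1, P1=3, P2=0, P3=3, P4=2)

(P0=1, P1=3, P2=0, P3=3, P4=2)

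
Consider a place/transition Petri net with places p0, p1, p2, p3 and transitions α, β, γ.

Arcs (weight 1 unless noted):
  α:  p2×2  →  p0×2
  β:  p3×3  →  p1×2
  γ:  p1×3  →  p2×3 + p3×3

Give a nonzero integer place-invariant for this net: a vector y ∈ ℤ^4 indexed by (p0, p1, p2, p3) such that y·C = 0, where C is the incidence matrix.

y = (p0:1, p1:3, p2:1, p3:2)

Incidence matrix C (rows=places, cols=transitions):
        α    β    γ
   p0   2    0    0
   p1   0    2   -3
   p2  -2    0    3
   p3   0   -3    3

Candidate y = [1, 3, 1, 2]; check y·C column-wise:
  col α: 1·2 + 3·0 + 1·-2 + 2·0 = 0
  col β: 1·0 + 3·2 + 1·0 + 2·-3 = 0
  col γ: 1·0 + 3·-3 + 1·3 + 2·3 = 0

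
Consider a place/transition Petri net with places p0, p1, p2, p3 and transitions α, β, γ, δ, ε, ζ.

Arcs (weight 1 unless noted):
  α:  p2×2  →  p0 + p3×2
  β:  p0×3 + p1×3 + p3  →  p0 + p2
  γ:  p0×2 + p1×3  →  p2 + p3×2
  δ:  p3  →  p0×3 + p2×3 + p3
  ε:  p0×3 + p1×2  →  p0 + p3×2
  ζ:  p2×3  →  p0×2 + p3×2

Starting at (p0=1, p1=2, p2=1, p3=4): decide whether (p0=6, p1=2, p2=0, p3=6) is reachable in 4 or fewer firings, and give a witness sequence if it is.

depth 0: 1 marking
depth 1: 2 markings reached so far
depth 2: 6 markings reached so far
depth 3: 13 markings reached so far
depth 4: 23 markings reached so far
target is not among the 23 markings reachable within 4 steps

NO — not reachable within 4 firings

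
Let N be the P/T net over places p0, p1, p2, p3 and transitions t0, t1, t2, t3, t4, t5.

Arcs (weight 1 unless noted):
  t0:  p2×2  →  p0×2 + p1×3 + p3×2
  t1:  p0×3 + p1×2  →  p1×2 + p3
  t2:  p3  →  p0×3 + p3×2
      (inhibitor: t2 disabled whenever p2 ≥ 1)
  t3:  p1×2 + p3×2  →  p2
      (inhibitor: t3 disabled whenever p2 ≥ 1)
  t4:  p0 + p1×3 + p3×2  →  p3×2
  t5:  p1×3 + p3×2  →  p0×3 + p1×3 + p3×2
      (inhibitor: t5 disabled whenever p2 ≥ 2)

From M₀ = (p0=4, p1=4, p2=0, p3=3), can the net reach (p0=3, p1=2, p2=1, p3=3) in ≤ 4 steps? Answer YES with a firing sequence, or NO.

NO — not reachable within 4 firings

depth 0: 1 marking
depth 1: 6 markings reached so far
depth 2: 17 markings reached so far
depth 3: 35 markings reached so far
depth 4: 60 markings reached so far
target is not among the 60 markings reachable within 4 steps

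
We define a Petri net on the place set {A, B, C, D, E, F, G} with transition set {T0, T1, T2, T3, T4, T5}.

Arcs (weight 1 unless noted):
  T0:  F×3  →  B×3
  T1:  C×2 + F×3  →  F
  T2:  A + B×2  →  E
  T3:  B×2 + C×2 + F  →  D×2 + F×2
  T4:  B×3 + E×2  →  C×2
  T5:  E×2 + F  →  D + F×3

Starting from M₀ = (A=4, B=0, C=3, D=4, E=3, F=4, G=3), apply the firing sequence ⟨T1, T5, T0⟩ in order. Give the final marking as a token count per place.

step 1: fire T1:  (A=4, B=0, C=3, D=4, E=3, F=4, G=3) → (A=4, B=0, C=1, D=4, E=3, F=2, G=3)
step 2: fire T5:  (A=4, B=0, C=1, D=4, E=3, F=2, G=3) → (A=4, B=0, C=1, D=5, E=1, F=4, G=3)
step 3: fire T0:  (A=4, B=0, C=1, D=5, E=1, F=4, G=3) → (A=4, B=3, C=1, D=5, E=1, F=1, G=3)

(A=4, B=3, C=1, D=5, E=1, F=1, G=3)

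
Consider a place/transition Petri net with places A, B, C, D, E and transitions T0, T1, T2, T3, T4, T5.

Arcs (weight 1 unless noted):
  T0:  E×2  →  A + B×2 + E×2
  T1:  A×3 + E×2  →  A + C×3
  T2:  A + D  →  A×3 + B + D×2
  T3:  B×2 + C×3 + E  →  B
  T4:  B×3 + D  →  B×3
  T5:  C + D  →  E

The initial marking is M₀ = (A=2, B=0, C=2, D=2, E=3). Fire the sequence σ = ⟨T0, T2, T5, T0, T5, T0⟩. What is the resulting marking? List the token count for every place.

step 1: fire T0:  (A=2, B=0, C=2, D=2, E=3) → (A=3, B=2, C=2, D=2, E=3)
step 2: fire T2:  (A=3, B=2, C=2, D=2, E=3) → (A=5, B=3, C=2, D=3, E=3)
step 3: fire T5:  (A=5, B=3, C=2, D=3, E=3) → (A=5, B=3, C=1, D=2, E=4)
step 4: fire T0:  (A=5, B=3, C=1, D=2, E=4) → (A=6, B=5, C=1, D=2, E=4)
step 5: fire T5:  (A=6, B=5, C=1, D=2, E=4) → (A=6, B=5, C=0, D=1, E=5)
step 6: fire T0:  (A=6, B=5, C=0, D=1, E=5) → (A=7, B=7, C=0, D=1, E=5)

(A=7, B=7, C=0, D=1, E=5)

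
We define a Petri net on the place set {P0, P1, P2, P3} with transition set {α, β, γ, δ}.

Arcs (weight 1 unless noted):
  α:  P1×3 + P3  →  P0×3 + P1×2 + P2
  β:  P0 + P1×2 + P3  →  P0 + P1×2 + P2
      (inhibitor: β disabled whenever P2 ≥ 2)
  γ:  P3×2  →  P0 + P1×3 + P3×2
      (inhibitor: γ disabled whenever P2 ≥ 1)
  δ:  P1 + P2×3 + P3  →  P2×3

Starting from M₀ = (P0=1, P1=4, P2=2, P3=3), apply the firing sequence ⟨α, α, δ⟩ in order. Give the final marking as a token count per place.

(P0=7, P1=1, P2=4, P3=0)

step 1: fire α:  (P0=1, P1=4, P2=2, P3=3) → (P0=4, P1=3, P2=3, P3=2)
step 2: fire α:  (P0=4, P1=3, P2=3, P3=2) → (P0=7, P1=2, P2=4, P3=1)
step 3: fire δ:  (P0=7, P1=2, P2=4, P3=1) → (P0=7, P1=1, P2=4, P3=0)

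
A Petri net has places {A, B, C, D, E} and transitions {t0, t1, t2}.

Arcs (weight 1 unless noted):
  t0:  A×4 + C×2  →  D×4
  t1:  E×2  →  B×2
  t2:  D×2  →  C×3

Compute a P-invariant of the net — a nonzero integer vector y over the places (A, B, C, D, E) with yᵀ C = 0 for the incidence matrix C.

Incidence matrix C (rows=places, cols=transitions):
       t0   t1   t2
    A  -4    0    0
    B   0    2    0
    C  -2    0    3
    D   4    0   -2
    E   0   -2    0

Candidate y = [2, 0, 2, 3, 0]; check y·C column-wise:
  col t0: 2·-4 + 2·-2 + 3·4 = 0
  col t1: 2·0 + 0·2 + 2·0 + 3·0 + 0·-2 = 0
  col t2: 2·0 + 2·3 + 3·-2 = 0

y = (A:2, B:0, C:2, D:3, E:0)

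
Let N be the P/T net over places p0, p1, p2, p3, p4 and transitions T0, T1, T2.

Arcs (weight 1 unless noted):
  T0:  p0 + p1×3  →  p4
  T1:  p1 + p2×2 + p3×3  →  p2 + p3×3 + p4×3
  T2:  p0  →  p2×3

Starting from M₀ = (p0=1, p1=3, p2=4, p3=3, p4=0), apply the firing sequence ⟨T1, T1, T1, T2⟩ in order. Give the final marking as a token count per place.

step 1: fire T1:  (p0=1, p1=3, p2=4, p3=3, p4=0) → (p0=1, p1=2, p2=3, p3=3, p4=3)
step 2: fire T1:  (p0=1, p1=2, p2=3, p3=3, p4=3) → (p0=1, p1=1, p2=2, p3=3, p4=6)
step 3: fire T1:  (p0=1, p1=1, p2=2, p3=3, p4=6) → (p0=1, p1=0, p2=1, p3=3, p4=9)
step 4: fire T2:  (p0=1, p1=0, p2=1, p3=3, p4=9) → (p0=0, p1=0, p2=4, p3=3, p4=9)

(p0=0, p1=0, p2=4, p3=3, p4=9)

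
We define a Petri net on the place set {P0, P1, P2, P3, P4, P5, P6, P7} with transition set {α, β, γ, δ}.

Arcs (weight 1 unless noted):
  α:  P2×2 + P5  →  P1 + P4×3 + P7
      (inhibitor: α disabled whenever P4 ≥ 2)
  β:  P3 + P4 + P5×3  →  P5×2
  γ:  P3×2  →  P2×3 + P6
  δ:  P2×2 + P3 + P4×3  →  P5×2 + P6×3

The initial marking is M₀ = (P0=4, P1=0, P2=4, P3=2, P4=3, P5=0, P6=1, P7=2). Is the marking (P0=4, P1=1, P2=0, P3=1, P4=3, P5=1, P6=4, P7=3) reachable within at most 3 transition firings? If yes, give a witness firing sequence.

YES — reachable via ⟨δ, α⟩ (2 firings)

step 1: fire δ:  (P0=4, P1=0, P2=4, P3=2, P4=3, P5=0, P6=1, P7=2) → (P0=4, P1=0, P2=2, P3=1, P4=0, P5=2, P6=4, P7=2)
step 2: fire α:  (P0=4, P1=0, P2=2, P3=1, P4=0, P5=2, P6=4, P7=2) → (P0=4, P1=1, P2=0, P3=1, P4=3, P5=1, P6=4, P7=3)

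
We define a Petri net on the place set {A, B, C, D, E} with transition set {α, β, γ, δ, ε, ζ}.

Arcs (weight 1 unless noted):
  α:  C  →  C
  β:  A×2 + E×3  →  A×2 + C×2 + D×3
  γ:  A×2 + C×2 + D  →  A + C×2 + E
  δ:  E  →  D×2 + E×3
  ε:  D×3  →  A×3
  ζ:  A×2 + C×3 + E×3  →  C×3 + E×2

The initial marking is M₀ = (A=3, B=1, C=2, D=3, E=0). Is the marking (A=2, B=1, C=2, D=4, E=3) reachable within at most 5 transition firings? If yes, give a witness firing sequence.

step 1: fire γ:  (A=3, B=1, C=2, D=3, E=0) → (A=2, B=1, C=2, D=2, E=1)
step 2: fire δ:  (A=2, B=1, C=2, D=2, E=1) → (A=2, B=1, C=2, D=4, E=3)

YES — reachable via ⟨γ, δ⟩ (2 firings)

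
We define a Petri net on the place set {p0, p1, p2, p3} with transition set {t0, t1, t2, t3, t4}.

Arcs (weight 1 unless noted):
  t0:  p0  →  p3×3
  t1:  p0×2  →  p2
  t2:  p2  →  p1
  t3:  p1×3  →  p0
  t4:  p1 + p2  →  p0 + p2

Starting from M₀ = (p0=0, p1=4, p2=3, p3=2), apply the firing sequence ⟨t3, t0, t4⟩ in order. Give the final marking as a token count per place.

(p0=1, p1=0, p2=3, p3=5)

step 1: fire t3:  (p0=0, p1=4, p2=3, p3=2) → (p0=1, p1=1, p2=3, p3=2)
step 2: fire t0:  (p0=1, p1=1, p2=3, p3=2) → (p0=0, p1=1, p2=3, p3=5)
step 3: fire t4:  (p0=0, p1=1, p2=3, p3=5) → (p0=1, p1=0, p2=3, p3=5)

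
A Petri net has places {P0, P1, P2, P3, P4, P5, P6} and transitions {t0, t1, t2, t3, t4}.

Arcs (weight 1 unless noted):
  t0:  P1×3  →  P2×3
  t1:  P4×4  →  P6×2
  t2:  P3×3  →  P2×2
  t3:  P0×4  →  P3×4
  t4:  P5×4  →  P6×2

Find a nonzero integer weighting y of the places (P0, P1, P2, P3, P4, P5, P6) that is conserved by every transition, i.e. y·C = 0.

y = (P0:2, P1:3, P2:3, P3:2, P4:0, P5:0, P6:0)

Incidence matrix C (rows=places, cols=transitions):
       t0   t1   t2   t3   t4
   P0   0    0    0   -4    0
   P1  -3    0    0    0    0
   P2   3    0    2    0    0
   P3   0    0   -3    4    0
   P4   0   -4    0    0    0
   P5   0    0    0    0   -4
   P6   0    2    0    0    2

Candidate y = [2, 3, 3, 2, 0, 0, 0]; check y·C column-wise:
  col t0: 2·0 + 3·-3 + 3·3 + 2·0 = 0
  col t1: 2·0 + 3·0 + 3·0 + 2·0 + 0·-4 + 0·2 = 0
  col t2: 2·0 + 3·0 + 3·2 + 2·-3 = 0
  col t3: 2·-4 + 3·0 + 3·0 + 2·4 = 0
  col t4: 2·0 + 3·0 + 3·0 + 2·0 + 0·-4 + 0·2 = 0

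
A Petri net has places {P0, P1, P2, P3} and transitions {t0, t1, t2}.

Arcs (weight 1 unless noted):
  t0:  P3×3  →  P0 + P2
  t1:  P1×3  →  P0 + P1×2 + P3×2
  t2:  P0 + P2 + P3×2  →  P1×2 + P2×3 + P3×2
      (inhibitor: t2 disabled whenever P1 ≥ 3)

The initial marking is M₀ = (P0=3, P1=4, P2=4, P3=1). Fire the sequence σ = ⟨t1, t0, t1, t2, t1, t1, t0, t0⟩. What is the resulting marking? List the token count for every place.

(P0=9, P1=2, P2=9, P3=0)

step 1: fire t1:  (P0=3, P1=4, P2=4, P3=1) → (P0=4, P1=3, P2=4, P3=3)
step 2: fire t0:  (P0=4, P1=3, P2=4, P3=3) → (P0=5, P1=3, P2=5, P3=0)
step 3: fire t1:  (P0=5, P1=3, P2=5, P3=0) → (P0=6, P1=2, P2=5, P3=2)
step 4: fire t2:  (P0=6, P1=2, P2=5, P3=2) → (P0=5, P1=4, P2=7, P3=2)
step 5: fire t1:  (P0=5, P1=4, P2=7, P3=2) → (P0=6, P1=3, P2=7, P3=4)
step 6: fire t1:  (P0=6, P1=3, P2=7, P3=4) → (P0=7, P1=2, P2=7, P3=6)
step 7: fire t0:  (P0=7, P1=2, P2=7, P3=6) → (P0=8, P1=2, P2=8, P3=3)
step 8: fire t0:  (P0=8, P1=2, P2=8, P3=3) → (P0=9, P1=2, P2=9, P3=0)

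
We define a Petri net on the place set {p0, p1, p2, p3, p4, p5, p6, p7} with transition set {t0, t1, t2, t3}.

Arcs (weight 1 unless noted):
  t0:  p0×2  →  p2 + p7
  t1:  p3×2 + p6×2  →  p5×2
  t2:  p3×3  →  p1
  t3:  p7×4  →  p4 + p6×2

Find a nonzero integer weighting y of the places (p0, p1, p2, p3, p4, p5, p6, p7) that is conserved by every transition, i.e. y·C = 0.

Incidence matrix C (rows=places, cols=transitions):
       t0   t1   t2   t3
   p0  -2    0    0    0
   p1   0    0    1    0
   p2   1    0    0    0
   p3   0   -2   -3    0
   p4   0    0    0    1
   p5   0    2    0    0
   p6   0   -2    0    2
   p7   1    0    0   -4

Candidate y = [1, 0, 2, 0, 0, 0, 0, 0]; check y·C column-wise:
  col t0: 1·-2 + 2·1 + 0·1 = 0
  col t1: 1·0 + 2·0 + 0·-2 + 0·2 + 0·-2 = 0
  col t2: 1·0 + 0·1 + 2·0 + 0·-3 = 0
  col t3: 1·0 + 2·0 + 0·1 + 0·2 + 0·-4 = 0

y = (p0:1, p1:0, p2:2, p3:0, p4:0, p5:0, p6:0, p7:0)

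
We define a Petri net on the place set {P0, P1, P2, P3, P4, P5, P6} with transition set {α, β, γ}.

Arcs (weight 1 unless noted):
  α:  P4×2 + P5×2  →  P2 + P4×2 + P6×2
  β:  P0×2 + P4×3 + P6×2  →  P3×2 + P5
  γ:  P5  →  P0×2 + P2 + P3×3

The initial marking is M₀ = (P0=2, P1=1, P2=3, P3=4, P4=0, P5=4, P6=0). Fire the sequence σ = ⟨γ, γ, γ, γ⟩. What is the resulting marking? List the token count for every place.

step 1: fire γ:  (P0=2, P1=1, P2=3, P3=4, P4=0, P5=4, P6=0) → (P0=4, P1=1, P2=4, P3=7, P4=0, P5=3, P6=0)
step 2: fire γ:  (P0=4, P1=1, P2=4, P3=7, P4=0, P5=3, P6=0) → (P0=6, P1=1, P2=5, P3=10, P4=0, P5=2, P6=0)
step 3: fire γ:  (P0=6, P1=1, P2=5, P3=10, P4=0, P5=2, P6=0) → (P0=8, P1=1, P2=6, P3=13, P4=0, P5=1, P6=0)
step 4: fire γ:  (P0=8, P1=1, P2=6, P3=13, P4=0, P5=1, P6=0) → (P0=10, P1=1, P2=7, P3=16, P4=0, P5=0, P6=0)

(P0=10, P1=1, P2=7, P3=16, P4=0, P5=0, P6=0)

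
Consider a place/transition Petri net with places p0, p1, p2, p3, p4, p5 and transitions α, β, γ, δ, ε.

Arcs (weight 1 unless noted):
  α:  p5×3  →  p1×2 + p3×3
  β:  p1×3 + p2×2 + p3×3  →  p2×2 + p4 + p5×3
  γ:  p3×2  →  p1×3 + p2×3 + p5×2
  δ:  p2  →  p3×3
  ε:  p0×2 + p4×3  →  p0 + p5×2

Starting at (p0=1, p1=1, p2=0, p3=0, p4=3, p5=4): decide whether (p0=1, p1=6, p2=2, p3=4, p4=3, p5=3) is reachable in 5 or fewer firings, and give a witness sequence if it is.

YES — reachable via ⟨α, γ, δ⟩ (3 firings)

step 1: fire α:  (p0=1, p1=1, p2=0, p3=0, p4=3, p5=4) → (p0=1, p1=3, p2=0, p3=3, p4=3, p5=1)
step 2: fire γ:  (p0=1, p1=3, p2=0, p3=3, p4=3, p5=1) → (p0=1, p1=6, p2=3, p3=1, p4=3, p5=3)
step 3: fire δ:  (p0=1, p1=6, p2=3, p3=1, p4=3, p5=3) → (p0=1, p1=6, p2=2, p3=4, p4=3, p5=3)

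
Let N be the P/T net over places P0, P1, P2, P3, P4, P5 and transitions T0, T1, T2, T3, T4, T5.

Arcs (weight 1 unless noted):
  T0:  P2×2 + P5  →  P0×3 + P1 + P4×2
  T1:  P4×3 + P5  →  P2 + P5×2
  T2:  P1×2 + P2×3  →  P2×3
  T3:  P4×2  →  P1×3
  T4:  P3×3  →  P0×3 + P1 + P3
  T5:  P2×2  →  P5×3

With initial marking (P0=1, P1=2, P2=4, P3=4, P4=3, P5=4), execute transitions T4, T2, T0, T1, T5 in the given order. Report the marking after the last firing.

step 1: fire T4:  (P0=1, P1=2, P2=4, P3=4, P4=3, P5=4) → (P0=4, P1=3, P2=4, P3=2, P4=3, P5=4)
step 2: fire T2:  (P0=4, P1=3, P2=4, P3=2, P4=3, P5=4) → (P0=4, P1=1, P2=4, P3=2, P4=3, P5=4)
step 3: fire T0:  (P0=4, P1=1, P2=4, P3=2, P4=3, P5=4) → (P0=7, P1=2, P2=2, P3=2, P4=5, P5=3)
step 4: fire T1:  (P0=7, P1=2, P2=2, P3=2, P4=5, P5=3) → (P0=7, P1=2, P2=3, P3=2, P4=2, P5=4)
step 5: fire T5:  (P0=7, P1=2, P2=3, P3=2, P4=2, P5=4) → (P0=7, P1=2, P2=1, P3=2, P4=2, P5=7)

(P0=7, P1=2, P2=1, P3=2, P4=2, P5=7)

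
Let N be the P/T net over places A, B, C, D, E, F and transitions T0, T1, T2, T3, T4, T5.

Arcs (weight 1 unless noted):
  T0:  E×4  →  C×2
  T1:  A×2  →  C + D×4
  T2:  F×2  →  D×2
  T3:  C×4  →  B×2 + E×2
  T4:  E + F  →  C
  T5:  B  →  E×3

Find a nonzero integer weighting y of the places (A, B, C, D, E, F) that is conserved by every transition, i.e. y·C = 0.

y = (A:3, B:3, C:2, D:1, E:1, F:1)

Incidence matrix C (rows=places, cols=transitions):
       T0   T1   T2   T3   T4   T5
    A   0   -2    0    0    0    0
    B   0    0    0    2    0   -1
    C   2    1    0   -4    1    0
    D   0    4    2    0    0    0
    E  -4    0    0    2   -1    3
    F   0    0   -2    0   -1    0

Candidate y = [3, 3, 2, 1, 1, 1]; check y·C column-wise:
  col T0: 3·0 + 3·0 + 2·2 + 1·0 + 1·-4 + 1·0 = 0
  col T1: 3·-2 + 3·0 + 2·1 + 1·4 + 1·0 + 1·0 = 0
  col T2: 3·0 + 3·0 + 2·0 + 1·2 + 1·0 + 1·-2 = 0
  col T3: 3·0 + 3·2 + 2·-4 + 1·0 + 1·2 + 1·0 = 0
  col T4: 3·0 + 3·0 + 2·1 + 1·0 + 1·-1 + 1·-1 = 0
  col T5: 3·0 + 3·-1 + 2·0 + 1·0 + 1·3 + 1·0 = 0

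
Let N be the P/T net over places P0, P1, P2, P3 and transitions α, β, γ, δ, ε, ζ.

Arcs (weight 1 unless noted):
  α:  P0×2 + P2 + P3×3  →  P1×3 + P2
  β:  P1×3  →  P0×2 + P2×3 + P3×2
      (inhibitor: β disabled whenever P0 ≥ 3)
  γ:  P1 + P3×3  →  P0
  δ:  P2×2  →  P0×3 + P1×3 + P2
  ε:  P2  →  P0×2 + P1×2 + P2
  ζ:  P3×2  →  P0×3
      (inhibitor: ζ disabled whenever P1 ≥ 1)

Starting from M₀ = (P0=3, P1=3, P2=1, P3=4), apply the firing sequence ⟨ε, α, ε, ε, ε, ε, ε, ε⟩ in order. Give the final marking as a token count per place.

step 1: fire ε:  (P0=3, P1=3, P2=1, P3=4) → (P0=5, P1=5, P2=1, P3=4)
step 2: fire α:  (P0=5, P1=5, P2=1, P3=4) → (P0=3, P1=8, P2=1, P3=1)
step 3: fire ε:  (P0=3, P1=8, P2=1, P3=1) → (P0=5, P1=10, P2=1, P3=1)
step 4: fire ε:  (P0=5, P1=10, P2=1, P3=1) → (P0=7, P1=12, P2=1, P3=1)
step 5: fire ε:  (P0=7, P1=12, P2=1, P3=1) → (P0=9, P1=14, P2=1, P3=1)
step 6: fire ε:  (P0=9, P1=14, P2=1, P3=1) → (P0=11, P1=16, P2=1, P3=1)
step 7: fire ε:  (P0=11, P1=16, P2=1, P3=1) → (P0=13, P1=18, P2=1, P3=1)
step 8: fire ε:  (P0=13, P1=18, P2=1, P3=1) → (P0=15, P1=20, P2=1, P3=1)

(P0=15, P1=20, P2=1, P3=1)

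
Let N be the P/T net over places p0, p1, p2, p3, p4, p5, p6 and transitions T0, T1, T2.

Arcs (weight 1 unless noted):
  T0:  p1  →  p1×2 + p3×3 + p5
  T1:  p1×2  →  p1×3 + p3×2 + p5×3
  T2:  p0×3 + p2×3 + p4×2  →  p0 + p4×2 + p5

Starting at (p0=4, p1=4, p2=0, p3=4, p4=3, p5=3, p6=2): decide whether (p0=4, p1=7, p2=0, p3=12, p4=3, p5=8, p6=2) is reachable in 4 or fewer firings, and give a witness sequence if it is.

YES — reachable via ⟨T0, T0, T1⟩ (3 firings)

step 1: fire T0:  (p0=4, p1=4, p2=0, p3=4, p4=3, p5=3, p6=2) → (p0=4, p1=5, p2=0, p3=7, p4=3, p5=4, p6=2)
step 2: fire T0:  (p0=4, p1=5, p2=0, p3=7, p4=3, p5=4, p6=2) → (p0=4, p1=6, p2=0, p3=10, p4=3, p5=5, p6=2)
step 3: fire T1:  (p0=4, p1=6, p2=0, p3=10, p4=3, p5=5, p6=2) → (p0=4, p1=7, p2=0, p3=12, p4=3, p5=8, p6=2)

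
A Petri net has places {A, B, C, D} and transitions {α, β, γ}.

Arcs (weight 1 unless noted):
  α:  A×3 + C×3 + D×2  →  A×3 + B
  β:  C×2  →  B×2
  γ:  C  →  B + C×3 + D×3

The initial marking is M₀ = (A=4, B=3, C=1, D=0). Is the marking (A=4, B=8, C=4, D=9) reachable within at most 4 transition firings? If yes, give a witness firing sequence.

depth 0: 1 marking
depth 1: 2 markings reached so far
depth 2: 5 markings reached so far
depth 3: 8 markings reached so far
depth 4: 13 markings reached so far
target is not among the 13 markings reachable within 4 steps

NO — not reachable within 4 firings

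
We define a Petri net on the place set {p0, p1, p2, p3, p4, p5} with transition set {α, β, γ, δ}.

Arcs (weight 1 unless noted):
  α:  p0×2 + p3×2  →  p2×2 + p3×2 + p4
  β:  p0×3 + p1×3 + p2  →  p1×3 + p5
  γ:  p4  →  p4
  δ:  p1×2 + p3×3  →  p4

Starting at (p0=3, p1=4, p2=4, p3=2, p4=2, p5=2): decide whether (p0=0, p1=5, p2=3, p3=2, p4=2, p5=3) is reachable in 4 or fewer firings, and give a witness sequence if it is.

depth 0: 1 marking
depth 1: 3 markings reached so far
depth 2: 3 markings reached so far
(frontier empty at depth 2; search complete)
target is not among the 3 markings reachable within 4 steps

NO — not reachable within 4 firings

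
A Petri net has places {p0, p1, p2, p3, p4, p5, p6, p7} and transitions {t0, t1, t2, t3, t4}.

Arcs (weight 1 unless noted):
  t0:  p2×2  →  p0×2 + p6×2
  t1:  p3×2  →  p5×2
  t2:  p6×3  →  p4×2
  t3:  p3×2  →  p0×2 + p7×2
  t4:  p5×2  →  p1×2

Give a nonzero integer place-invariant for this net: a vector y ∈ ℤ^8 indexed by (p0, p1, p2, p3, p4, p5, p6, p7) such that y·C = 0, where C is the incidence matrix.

Incidence matrix C (rows=places, cols=transitions):
       t0   t1   t2   t3   t4
   p0   2    0    0    2    0
   p1   0    0    0    0    2
   p2  -2    0    0    0    0
   p3   0   -2    0   -2    0
   p4   0    0    2    0    0
   p5   0    2    0    0   -2
   p6   2    0   -3    0    0
   p7   0    0    0    2    0

Candidate y = [1, 1, 1, 1, 0, 1, 0, 0]; check y·C column-wise:
  col t0: 1·2 + 1·0 + 1·-2 + 1·0 + 1·0 + 0·2 = 0
  col t1: 1·0 + 1·0 + 1·0 + 1·-2 + 1·2 = 0
  col t2: 1·0 + 1·0 + 1·0 + 1·0 + 0·2 + 1·0 + 0·-3 = 0
  col t3: 1·2 + 1·0 + 1·0 + 1·-2 + 1·0 + 0·2 = 0
  col t4: 1·0 + 1·2 + 1·0 + 1·0 + 1·-2 = 0

y = (p0:1, p1:1, p2:1, p3:1, p4:0, p5:1, p6:0, p7:0)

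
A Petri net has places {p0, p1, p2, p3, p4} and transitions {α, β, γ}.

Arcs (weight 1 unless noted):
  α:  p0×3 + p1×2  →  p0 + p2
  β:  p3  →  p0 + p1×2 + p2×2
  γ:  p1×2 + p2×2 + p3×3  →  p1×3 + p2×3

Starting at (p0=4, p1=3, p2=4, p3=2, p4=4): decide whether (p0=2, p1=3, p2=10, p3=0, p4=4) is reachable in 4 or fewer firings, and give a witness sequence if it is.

YES — reachable via ⟨α, β, α, β⟩ (4 firings)

step 1: fire α:  (p0=4, p1=3, p2=4, p3=2, p4=4) → (p0=2, p1=1, p2=5, p3=2, p4=4)
step 2: fire β:  (p0=2, p1=1, p2=5, p3=2, p4=4) → (p0=3, p1=3, p2=7, p3=1, p4=4)
step 3: fire α:  (p0=3, p1=3, p2=7, p3=1, p4=4) → (p0=1, p1=1, p2=8, p3=1, p4=4)
step 4: fire β:  (p0=1, p1=1, p2=8, p3=1, p4=4) → (p0=2, p1=3, p2=10, p3=0, p4=4)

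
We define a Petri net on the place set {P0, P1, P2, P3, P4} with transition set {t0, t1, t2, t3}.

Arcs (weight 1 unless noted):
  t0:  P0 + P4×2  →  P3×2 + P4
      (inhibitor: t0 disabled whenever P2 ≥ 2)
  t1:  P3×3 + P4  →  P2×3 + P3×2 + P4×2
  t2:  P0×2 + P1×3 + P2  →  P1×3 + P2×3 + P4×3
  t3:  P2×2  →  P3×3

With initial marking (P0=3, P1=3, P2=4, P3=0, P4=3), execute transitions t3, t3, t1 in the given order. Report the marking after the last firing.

step 1: fire t3:  (P0=3, P1=3, P2=4, P3=0, P4=3) → (P0=3, P1=3, P2=2, P3=3, P4=3)
step 2: fire t3:  (P0=3, P1=3, P2=2, P3=3, P4=3) → (P0=3, P1=3, P2=0, P3=6, P4=3)
step 3: fire t1:  (P0=3, P1=3, P2=0, P3=6, P4=3) → (P0=3, P1=3, P2=3, P3=5, P4=4)

(P0=3, P1=3, P2=3, P3=5, P4=4)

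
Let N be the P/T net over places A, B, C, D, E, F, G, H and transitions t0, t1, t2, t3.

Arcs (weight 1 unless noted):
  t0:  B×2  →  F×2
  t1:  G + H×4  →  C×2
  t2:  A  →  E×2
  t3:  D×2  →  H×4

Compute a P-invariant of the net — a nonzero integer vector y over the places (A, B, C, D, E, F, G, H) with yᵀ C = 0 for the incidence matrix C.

y = (A:2, B:0, C:0, D:0, E:1, F:0, G:0, H:0)

Incidence matrix C (rows=places, cols=transitions):
       t0   t1   t2   t3
    A   0    0   -1    0
    B  -2    0    0    0
    C   0    2    0    0
    D   0    0    0   -2
    E   0    0    2    0
    F   2    0    0    0
    G   0   -1    0    0
    H   0   -4    0    4

Candidate y = [2, 0, 0, 0, 1, 0, 0, 0]; check y·C column-wise:
  col t0: 2·0 + 0·-2 + 1·0 + 0·2 = 0
  col t1: 2·0 + 0·2 + 1·0 + 0·-1 + 0·-4 = 0
  col t2: 2·-1 + 1·2 = 0
  col t3: 2·0 + 0·-2 + 1·0 + 0·4 = 0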